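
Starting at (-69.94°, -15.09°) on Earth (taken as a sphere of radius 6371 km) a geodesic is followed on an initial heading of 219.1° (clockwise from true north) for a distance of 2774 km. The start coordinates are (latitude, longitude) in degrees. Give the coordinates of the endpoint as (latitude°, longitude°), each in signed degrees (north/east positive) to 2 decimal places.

-74.57°, -104.33°

Angular distance δ = d/R = 2774/6371 = 0.43541 rad; initial bearing θ = 3.8240 rad.
sin φ₂ = sin φ₁ cos δ + cos φ₁ sin δ cos θ = (-0.9393)(0.9067) + (0.3430)(0.4218)(-0.7760) = -0.9640, so φ₂ = -74.57°.
Δλ = atan2(sin θ sin δ cos φ₁, cos δ − sin φ₁ sin φ₂) = atan2(-0.0912, 0.0012) = -89.239°.
λ₂ = -15.090° − 89.239° = -104.33°.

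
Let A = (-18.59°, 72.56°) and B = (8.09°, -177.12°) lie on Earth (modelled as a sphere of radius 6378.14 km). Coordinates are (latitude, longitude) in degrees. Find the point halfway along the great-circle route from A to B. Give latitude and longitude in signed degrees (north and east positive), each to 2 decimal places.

-9.13°, 129.51°

The central angle between A and B is δ = 1.9506 rad.
With f = 0.5, the slerp weights are sin((1−f)δ)/sin δ = 0.8914 and sin(fδ)/sin δ = 0.8914.
Weighted sum of the unit vectors: (0.8914)·(0.2841,0.9043,-0.3188) + (0.8914)·(-0.9888,-0.0497,0.1407) = (-0.6282, 0.7617, -0.1587).
Converting back: φ = atan2(z, √(x²+y²)) = -9.13°, λ = atan2(y, x) = 129.51°.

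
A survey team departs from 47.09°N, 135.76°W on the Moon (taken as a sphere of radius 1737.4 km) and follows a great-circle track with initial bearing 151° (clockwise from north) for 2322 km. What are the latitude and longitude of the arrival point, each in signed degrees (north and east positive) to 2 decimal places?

-24.15°, -104.64°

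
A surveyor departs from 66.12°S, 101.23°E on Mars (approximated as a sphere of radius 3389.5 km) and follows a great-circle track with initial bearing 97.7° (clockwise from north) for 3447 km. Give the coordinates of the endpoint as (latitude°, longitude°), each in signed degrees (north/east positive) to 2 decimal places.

-31.81°, -176.12°

Angular distance δ = d/R = 3447/3389.5 = 1.01696 rad; initial bearing θ = 1.7052 rad.
sin φ₂ = sin φ₁ cos δ + cos φ₁ sin δ cos θ = (-0.9144)(0.5260) + (0.4048)(0.8505)(-0.1340) = -0.5271, so φ₂ = -31.81°.
Δλ = atan2(sin θ sin δ cos φ₁, cos δ − sin φ₁ sin φ₂) = atan2(0.3412, 0.0440) = 82.650°.
λ₂ = 101.230° + 82.650° = 183.88° → -176.12° after wrapping to (−180°, 180°].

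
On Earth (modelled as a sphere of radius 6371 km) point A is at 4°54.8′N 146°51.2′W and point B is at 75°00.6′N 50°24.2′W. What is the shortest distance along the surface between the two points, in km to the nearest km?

9665 km

In radians: φ₁ = 0.0858, φ₂ = 1.3092, Δλ = 96.450° = 1.6834 rad.
cos c = sin φ₁ sin φ₂ + cos φ₁ cos φ₂ cos Δλ = (0.0856)(0.9660) + (0.9963)(0.2587)(-0.1123) = 0.05379,
so c = arccos(0.05379) = 1.51699 rad.
Distance = R·c = 6371 × 1.5170 ≈ 9665 km.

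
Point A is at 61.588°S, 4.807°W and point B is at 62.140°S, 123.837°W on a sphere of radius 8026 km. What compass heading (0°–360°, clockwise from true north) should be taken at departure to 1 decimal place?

Δλ = -119.030° = -2.0775 rad.
y = sin Δλ · cos φ₂ = (-0.8744)(0.4673) = -0.4086
x = cos φ₁ sin φ₂ − sin φ₁ cos φ₂ cos Δλ = (0.4758)(-0.8841) − (-0.8795)(0.4673)(-0.4853) = -0.6201
θ = atan2(y, x) = -146.62°; adding 360° gives 213.4°.

213.4°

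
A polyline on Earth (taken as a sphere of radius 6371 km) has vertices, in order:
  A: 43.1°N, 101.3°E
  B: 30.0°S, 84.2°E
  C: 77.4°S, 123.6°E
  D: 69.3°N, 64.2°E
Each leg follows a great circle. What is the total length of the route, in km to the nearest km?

Leg A→B: central angle 1.3049 rad, distance 8313.7 km.
Leg B→C: central angle 0.8842 rad, distance 5633.0 km.
Leg C→D: central angle 2.6335 rad, distance 16777.9 km.
Total: 8313.7 + 5633.0 + 16777.9 ≈ 30725 km.

30725 km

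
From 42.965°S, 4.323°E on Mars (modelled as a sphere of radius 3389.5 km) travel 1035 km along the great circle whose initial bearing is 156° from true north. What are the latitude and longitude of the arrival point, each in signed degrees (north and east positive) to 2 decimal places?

Angular distance δ = d/R = 1035/3389.5 = 0.30535 rad; initial bearing θ = 2.7227 rad.
sin φ₂ = sin φ₁ cos δ + cos φ₁ sin δ cos θ = (-0.6816)(0.9537) + (0.7318)(0.3006)(-0.9135) = -0.8510, so φ₂ = -58.32°.
Δλ = atan2(sin θ sin δ cos φ₁, cos δ − sin φ₁ sin φ₂) = atan2(0.0895, 0.3737) = 13.464°.
λ₂ = 4.323° + 13.464° = 17.79°.

-58.32°, 17.79°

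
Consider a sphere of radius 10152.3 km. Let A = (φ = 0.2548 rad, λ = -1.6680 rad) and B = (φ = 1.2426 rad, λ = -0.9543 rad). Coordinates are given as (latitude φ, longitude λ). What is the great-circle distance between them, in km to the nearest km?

In radians: φ₁ = 0.2548, φ₂ = 1.2426, Δλ = 40.892° = 0.7137 rad.
Haversine: a = sin²(Δφ/2) + cos φ₁ cos φ₂ sin²(Δλ/2) = 0.2247 + (0.9677)(0.3223)(0.1220) = 0.26280.
Central angle c = 2·arcsin(√a) = 1.07651 rad.
Distance = R·c = 10152.3 × 1.0765 ≈ 10929 km.

10929 km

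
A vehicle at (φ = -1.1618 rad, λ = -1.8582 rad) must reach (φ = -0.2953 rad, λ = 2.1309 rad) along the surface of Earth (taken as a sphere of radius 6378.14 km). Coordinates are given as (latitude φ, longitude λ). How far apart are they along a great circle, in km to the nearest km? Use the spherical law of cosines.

In radians: φ₁ = -1.1618, φ₂ = -0.2953, Δλ = -131.441° = -2.2941 rad.
cos c = sin φ₁ sin φ₂ + cos φ₁ cos φ₂ cos Δλ = (-0.9175)(-0.2910) + (0.3977)(0.9567)(-0.6619) = 0.01520,
so c = arccos(0.01520) = 1.55559 rad.
Distance = R·c = 6378.14 × 1.5556 ≈ 9922 km.

9922 km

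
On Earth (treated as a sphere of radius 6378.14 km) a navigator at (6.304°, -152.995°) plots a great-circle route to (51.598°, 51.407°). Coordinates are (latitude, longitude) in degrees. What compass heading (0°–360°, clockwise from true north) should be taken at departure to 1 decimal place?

343.0°

With φ₁ = 0.1100, φ₂ = 0.9006, Δλ = -2.7157 rad, the forward-azimuth formula gives
θ = atan2( sin Δλ cos φ₂ , cos φ₁ sin φ₂ − sin φ₁ cos φ₂ cos Δλ ) = atan2(-0.2566, 0.8410) = -16.97°.
Adding 360° brings this into [0°, 360°): 343.0°.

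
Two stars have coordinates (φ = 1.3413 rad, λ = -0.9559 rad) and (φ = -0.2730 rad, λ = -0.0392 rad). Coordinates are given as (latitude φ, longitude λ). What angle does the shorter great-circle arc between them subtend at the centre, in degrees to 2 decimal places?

With latitudes φ₁ = 76.851°, φ₂ = -15.642° and longitude difference Δλ = 52.523°:
Haversine: a = sin²(Δφ/2) + cos φ₁ cos φ₂ sin²(Δλ/2) = 0.5217 + (0.2275)(0.9630)(0.1958) = 0.56463.
Central angle c = 2·arcsin(√a) = 1.70042 rad.
So the angular separation is 97.43°.

97.43°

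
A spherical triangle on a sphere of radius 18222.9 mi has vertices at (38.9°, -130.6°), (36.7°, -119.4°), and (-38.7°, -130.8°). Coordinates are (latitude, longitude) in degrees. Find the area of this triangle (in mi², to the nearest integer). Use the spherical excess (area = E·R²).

Side lengths (central angles): a = 1.3287, b = 1.3544, c = 0.1590 rad; semiperimeter s = 1.4211.
By l'Huilier's theorem, tan(E/4) = √[tan(s/2) tan((s−a)/2) tan((s−b)/2) tan((s−c)/2)], giving spherical excess E = 0.1245 rad.
Area = E·R² = 0.1245 × (18222.9)² ≈ 41336877 mi².

41336877 mi²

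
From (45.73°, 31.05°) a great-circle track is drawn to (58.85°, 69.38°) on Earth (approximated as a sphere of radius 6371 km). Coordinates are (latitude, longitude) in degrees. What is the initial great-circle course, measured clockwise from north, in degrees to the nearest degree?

46°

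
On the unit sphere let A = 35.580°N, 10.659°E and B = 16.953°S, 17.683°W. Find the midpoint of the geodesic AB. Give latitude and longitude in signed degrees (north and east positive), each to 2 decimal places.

The central angle between A and B is δ = 1.0297 rad.
With f = 0.5, the slerp weights are sin((1−f)δ)/sin δ = 0.5745 and sin(fδ)/sin δ = 0.5745.
Weighted sum of the unit vectors: (0.5745)·(0.7993,0.1504,0.5818) + (0.5745)·(0.9113,-0.2906,-0.2916) = (0.9827, -0.0805, 0.1667).
Converting back: φ = atan2(z, √(x²+y²)) = 9.60°, λ = atan2(y, x) = -4.68°.

9.60°, -4.68°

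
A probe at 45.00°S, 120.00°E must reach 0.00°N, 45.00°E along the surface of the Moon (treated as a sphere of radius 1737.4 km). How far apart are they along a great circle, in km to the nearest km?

With latitudes φ₁ = -45.000°, φ₂ = 0.000° and longitude difference Δλ = -75.000°:
cos c = sin φ₁ sin φ₂ + cos φ₁ cos φ₂ cos Δλ = (-0.7071)(0.0000) + (0.7071)(1.0000)(0.2588) = 0.18301,
so c = arccos(0.18301) = 1.38675 rad.
Distance = R·c = 1737.4 × 1.3867 ≈ 2409 km.

2409 km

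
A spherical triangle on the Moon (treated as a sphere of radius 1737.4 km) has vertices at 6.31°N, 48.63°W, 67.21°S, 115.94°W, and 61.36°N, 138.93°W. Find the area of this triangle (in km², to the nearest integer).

Side lengths (central angles): a = 2.2630, b = 1.4767, c = 1.5236 rad; semiperimeter s = 2.6316.
By l'Huilier's theorem, tan(E/4) = √[tan(s/2) tan((s−a)/2) tan((s−b)/2) tan((s−c)/2)], giving spherical excess E = 1.9711 rad.
Area = E·R² = 1.9711 × (1737.4)² ≈ 5949857 km².

5949857 km²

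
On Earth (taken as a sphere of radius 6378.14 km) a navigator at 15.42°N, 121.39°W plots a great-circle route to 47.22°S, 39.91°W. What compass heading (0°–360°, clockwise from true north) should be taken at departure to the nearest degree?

Δλ = 81.480° = 1.4221 rad.
y = sin Δλ · cos φ₂ = (0.9890)(0.6792) = 0.6717
x = cos φ₁ sin φ₂ − sin φ₁ cos φ₂ cos Δλ = (0.9640)(-0.7340) − (0.2659)(0.6792)(0.1482) = -0.7343
θ = atan2(y, x) = 137.55°, so the bearing is 138°.

138°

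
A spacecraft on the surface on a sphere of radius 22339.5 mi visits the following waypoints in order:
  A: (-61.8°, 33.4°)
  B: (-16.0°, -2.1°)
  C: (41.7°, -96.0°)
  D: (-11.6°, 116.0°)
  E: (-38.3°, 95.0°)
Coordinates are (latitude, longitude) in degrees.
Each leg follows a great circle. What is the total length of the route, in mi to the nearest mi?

127572 mi

Leg A→B: central angle 0.9113 rad, distance 20357.7 mi.
Leg B→C: central angle 1.8051 rad, distance 40325.3 mi.
Leg C→D: central angle 2.4250 rad, distance 54172.2 mi.
Leg D→E: central angle 0.5692 rad, distance 12716.5 mi.
Total: 20357.7 + 40325.3 + 54172.2 + 12716.5 ≈ 127572 mi.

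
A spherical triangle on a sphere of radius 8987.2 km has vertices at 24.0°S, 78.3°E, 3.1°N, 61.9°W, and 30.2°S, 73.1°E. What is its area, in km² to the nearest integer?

12624011 km²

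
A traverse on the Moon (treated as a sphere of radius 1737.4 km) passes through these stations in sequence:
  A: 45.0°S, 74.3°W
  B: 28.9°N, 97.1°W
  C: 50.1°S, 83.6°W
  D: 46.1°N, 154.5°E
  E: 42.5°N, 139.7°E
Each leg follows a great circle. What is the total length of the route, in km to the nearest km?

Leg A→B: central angle 1.3398 rad, distance 2327.8 km.
Leg B→C: central angle 1.3946 rad, distance 2423.0 km.
Leg C→D: central angle 2.4781 rad, distance 4305.4 km.
Leg D→E: central angle 0.1949 rad, distance 338.6 km.
Total: 2327.8 + 2423.0 + 4305.4 + 338.6 ≈ 9395 km.

9395 km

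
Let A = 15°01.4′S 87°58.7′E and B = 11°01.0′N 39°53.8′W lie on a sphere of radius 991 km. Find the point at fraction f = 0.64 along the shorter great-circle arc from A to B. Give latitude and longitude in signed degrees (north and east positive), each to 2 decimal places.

0.11°, 5.60°

Central angle δ = 2.2544 rad. Interpolating on the sphere with fraction f = 0.64:
P = [sin((1−f)δ)·A + sin(fδ)·B] / sin δ = 0.9356·A + 1.2792·B in Cartesian coordinates,
giving P = (0.9952, 0.0976, 0.0019), i.e. latitude 0.11°, longitude 5.60°.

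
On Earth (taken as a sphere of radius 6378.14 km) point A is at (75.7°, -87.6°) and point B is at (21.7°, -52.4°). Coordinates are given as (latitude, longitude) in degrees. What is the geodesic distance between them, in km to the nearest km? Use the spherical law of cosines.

6336 km

Let φ₁ = 1.3212 rad, φ₂ = 0.3787 rad, and Δλ = 0.6144 rad.
cos c = sin φ₁ sin φ₂ + cos φ₁ cos φ₂ cos Δλ = (0.9690)(0.3697) + (0.2470)(0.9291)(0.8171) = 0.54582,
so c = arccos(0.54582) = 0.99343 rad.
Distance = R·c = 6378.14 × 0.9934 ≈ 6336 km.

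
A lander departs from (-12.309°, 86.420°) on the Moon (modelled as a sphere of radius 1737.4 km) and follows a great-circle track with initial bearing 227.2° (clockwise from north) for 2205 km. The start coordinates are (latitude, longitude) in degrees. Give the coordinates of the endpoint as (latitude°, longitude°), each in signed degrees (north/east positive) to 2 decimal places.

-44.20°, 8.66°

Angular distance δ = d/R = 2205/1737.4 = 1.26914 rad; initial bearing θ = 3.9654 rad.
sin φ₂ = sin φ₁ cos δ + cos φ₁ sin δ cos θ = (-0.2132)(0.2971) + (0.9770)(0.9548)(-0.6794) = -0.6972, so φ₂ = -44.20°.
Δλ = atan2(sin θ sin δ cos φ₁, cos δ − sin φ₁ sin φ₂) = atan2(-0.6845, 0.1485) = -77.761°.
λ₂ = 86.420° − 77.761° = 8.66°.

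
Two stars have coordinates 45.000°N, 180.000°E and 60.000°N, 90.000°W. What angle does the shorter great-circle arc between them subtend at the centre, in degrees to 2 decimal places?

52.24°

Let φ₁ = 0.7854 rad, φ₂ = 1.0472 rad, and Δλ = 1.5708 rad.
cos c = sin φ₁ sin φ₂ + cos φ₁ cos φ₂ cos Δλ = (0.7071)(0.8660) + (0.7071)(0.5000)(0.0000) = 0.61237,
so c = arccos(0.61237) = 0.91174 rad.
So the angular separation is 52.24°.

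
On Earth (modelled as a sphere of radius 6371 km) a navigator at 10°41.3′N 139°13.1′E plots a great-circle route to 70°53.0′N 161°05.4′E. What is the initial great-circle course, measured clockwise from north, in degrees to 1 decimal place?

Δλ = 21.872° = 0.3817 rad.
y = sin Δλ · cos φ₂ = (0.3725)(0.3275) = 0.1220
x = cos φ₁ sin φ₂ − sin φ₁ cos φ₂ cos Δλ = (0.9827)(0.9449) − (0.1855)(0.3275)(0.9280) = 0.8721
θ = atan2(y, x) = 7.96°, so the bearing is 8.0°.

8.0°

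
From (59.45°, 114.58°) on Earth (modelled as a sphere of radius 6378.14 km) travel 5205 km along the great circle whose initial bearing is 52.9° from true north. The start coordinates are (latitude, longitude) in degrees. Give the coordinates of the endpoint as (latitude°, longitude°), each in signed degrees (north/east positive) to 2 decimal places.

54.42°, -152.45°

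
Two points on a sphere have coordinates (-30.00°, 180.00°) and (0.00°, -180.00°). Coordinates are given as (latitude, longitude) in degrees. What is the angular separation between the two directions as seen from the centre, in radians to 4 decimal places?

0.5236 rad

Let φ₁ = -0.5236 rad, φ₂ = 0.0000 rad, and Δλ = 0.0000 rad.
Haversine: a = sin²(Δφ/2) + cos φ₁ cos φ₂ sin²(Δλ/2) = 0.0670 + (0.8660)(1.0000)(0.0000) = 0.06699.
Central angle c = 2·arcsin(√a) = 0.52360 rad.
So the angular separation is 0.5236 rad.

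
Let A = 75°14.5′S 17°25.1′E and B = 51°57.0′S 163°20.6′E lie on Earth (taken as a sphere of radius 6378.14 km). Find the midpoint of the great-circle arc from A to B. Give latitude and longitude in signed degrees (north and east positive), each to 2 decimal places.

The central angle between A and B is δ = 0.8874 rad.
With f = 0.5, the slerp weights are sin((1−f)δ)/sin δ = 0.5536 and sin(fδ)/sin δ = 0.5536.
Weighted sum of the unit vectors: (0.5536)·(0.2431,0.0763,-0.9670) + (0.5536)·(-0.5905,0.1767,-0.7875) = (-0.1923, 0.1400, -0.9713).
Converting back: φ = atan2(z, √(x²+y²)) = -76.24°, λ = atan2(y, x) = 143.95°.

-76.24°, 143.95°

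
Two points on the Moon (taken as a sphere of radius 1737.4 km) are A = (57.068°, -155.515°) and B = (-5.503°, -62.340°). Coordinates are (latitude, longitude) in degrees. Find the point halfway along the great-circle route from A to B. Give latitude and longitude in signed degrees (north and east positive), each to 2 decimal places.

Central angle δ = 1.6815 rad. Interpolating on the sphere with fraction f = 0.5:
P = [sin((1−f)δ)·A + sin(fδ)·B] / sin δ = 0.7497·A + 0.7497·B in Cartesian coordinates,
giving P = (-0.0245, -0.8299, 0.5574), i.e. latitude 33.87°, longitude -91.69°.

33.87°, -91.69°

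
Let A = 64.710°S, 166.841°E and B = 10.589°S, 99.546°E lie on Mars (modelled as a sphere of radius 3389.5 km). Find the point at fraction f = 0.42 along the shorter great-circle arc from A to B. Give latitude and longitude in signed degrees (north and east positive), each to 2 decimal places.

Central angle δ = 1.2364 rad. Interpolating on the sphere with fraction f = 0.42:
P = [sin((1−f)δ)·A + sin(fδ)·B] / sin δ = 0.6957·A + 0.5254·B in Cartesian coordinates,
giving P = (-0.3751, 0.5769, -0.7256), i.e. latitude -46.52°, longitude 123.03°.

-46.52°, 123.03°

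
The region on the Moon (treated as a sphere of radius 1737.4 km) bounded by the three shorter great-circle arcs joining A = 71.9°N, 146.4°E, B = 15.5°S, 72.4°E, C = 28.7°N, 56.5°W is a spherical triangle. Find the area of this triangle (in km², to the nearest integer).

Side lengths (central angles): a = 2.2904, b = 1.3639, c = 1.7431 rad; semiperimeter s = 2.6987.
By l'Huilier's theorem, tan(E/4) = √[tan(s/2) tan((s−a)/2) tan((s−b)/2) tan((s−c)/2)], giving spherical excess E = 2.1986 rad.
Area = E·R² = 2.1986 × (1737.4)² ≈ 6636479 km².

6636479 km²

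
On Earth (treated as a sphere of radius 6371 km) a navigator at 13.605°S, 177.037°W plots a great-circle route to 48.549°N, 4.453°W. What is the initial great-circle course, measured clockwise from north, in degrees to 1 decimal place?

8.5°

Δλ = 172.584° = 3.0122 rad.
y = sin Δλ · cos φ₂ = (0.1291)(0.6620) = 0.0854
x = cos φ₁ sin φ₂ − sin φ₁ cos φ₂ cos Δλ = (0.9719)(0.7495) − (-0.2352)(0.6620)(-0.9916) = 0.5741
θ = atan2(y, x) = 8.47°, so the bearing is 8.5°.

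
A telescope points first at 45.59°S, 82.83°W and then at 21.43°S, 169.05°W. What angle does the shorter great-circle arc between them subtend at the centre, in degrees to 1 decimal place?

In radians: φ₁ = -0.7957, φ₂ = -0.3740, Δλ = -86.220° = -1.5048 rad.
Haversine: a = sin²(Δφ/2) + cos φ₁ cos φ₂ sin²(Δλ/2) = 0.0438 + (0.6998)(0.9309)(0.4670) = 0.34803.
Central angle c = 2·arcsin(√a) = 1.26197 rad.
So the angular separation is 72.3°.

72.3°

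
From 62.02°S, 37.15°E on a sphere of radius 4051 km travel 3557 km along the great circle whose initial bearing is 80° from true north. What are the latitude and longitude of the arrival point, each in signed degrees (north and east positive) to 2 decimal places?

-30.09°, 98.29°

Angular distance δ = d/R = 3557/4051 = 0.87805 rad; initial bearing θ = 1.3963 rad.
sin φ₂ = sin φ₁ cos δ + cos φ₁ sin δ cos θ = (-0.8831)(0.6386) + (0.4692)(0.7695)(0.1736) = -0.5013, so φ₂ = -30.09°.
Δλ = atan2(sin θ sin δ cos φ₁, cos δ − sin φ₁ sin φ₂) = atan2(0.3555, 0.1959) = 61.140°.
λ₂ = 37.150° + 61.140° = 98.29°.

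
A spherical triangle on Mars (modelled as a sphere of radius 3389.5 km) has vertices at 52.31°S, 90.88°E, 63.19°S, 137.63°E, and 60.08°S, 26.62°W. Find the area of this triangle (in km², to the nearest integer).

Side lengths (central angles): a = 0.9800, b = 0.9943, c = 0.4619 rad; semiperimeter s = 1.2181.
By l'Huilier's theorem, tan(E/4) = √[tan(s/2) tan((s−a)/2) tan((s−b)/2) tan((s−c)/2)], giving spherical excess E = 0.2438 rad.
Area = E·R² = 0.2438 × (3389.5)² ≈ 2800882 km².

2800882 km²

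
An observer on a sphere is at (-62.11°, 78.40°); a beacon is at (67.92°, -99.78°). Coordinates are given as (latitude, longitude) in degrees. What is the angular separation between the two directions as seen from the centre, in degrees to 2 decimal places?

Let φ₁ = -1.0840 rad, φ₂ = 1.1854 rad, and Δλ = -3.1098 rad.
cos c = sin φ₁ sin φ₂ + cos φ₁ cos φ₂ cos Δλ = (-0.8838)(0.9267) + (0.4678)(0.3759)(-0.9995) = -0.99477,
so c = arccos(-0.99477) = 3.03932 rad.
So the angular separation is 174.14°.

174.14°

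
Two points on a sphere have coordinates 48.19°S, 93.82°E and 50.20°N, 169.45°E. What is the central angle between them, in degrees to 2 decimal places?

117.82°

With latitudes φ₁ = -48.190°, φ₂ = 50.200° and longitude difference Δλ = 75.630°:
Haversine: a = sin²(Δφ/2) + cos φ₁ cos φ₂ sin²(Δλ/2) = 0.5730 + (0.6667)(0.6401)(0.3759) = 0.73337.
Central angle c = 2·arcsin(√a) = 2.05640 rad.
So the angular separation is 117.82°.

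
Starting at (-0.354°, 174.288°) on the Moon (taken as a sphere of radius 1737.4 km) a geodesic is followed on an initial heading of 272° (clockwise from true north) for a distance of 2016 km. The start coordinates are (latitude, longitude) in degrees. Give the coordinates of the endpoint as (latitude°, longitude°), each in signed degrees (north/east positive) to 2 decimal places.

Angular distance δ = d/R = 2016/1737.4 = 1.16035 rad; initial bearing θ = 4.7473 rad.
sin φ₂ = sin φ₁ cos δ + cos φ₁ sin δ cos θ = (-0.0062)(0.3990) + (1.0000)(0.9169)(0.0349) = 0.0295, so φ₂ = 1.69°.
Δλ = atan2(sin θ sin δ cos φ₁, cos δ − sin φ₁ sin φ₂) = atan2(-0.9164, 0.3992) = -66.461°.
λ₂ = 174.288° − 66.461° = 107.83°.

1.69°, 107.83°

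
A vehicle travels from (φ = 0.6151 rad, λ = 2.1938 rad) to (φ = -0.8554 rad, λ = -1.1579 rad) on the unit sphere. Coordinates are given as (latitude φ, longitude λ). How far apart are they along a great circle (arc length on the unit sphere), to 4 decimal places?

2.8560

Let φ₁ = 0.6151 rad, φ₂ = -0.8554 rad, and Δλ = 2.9315 rad.
cos c = sin φ₁ sin φ₂ + cos φ₁ cos φ₂ cos Δλ = (0.5770)(-0.7548) + (0.8167)(0.6559)(-0.9780) = -0.95949,
so c = arccos(-0.95949) = 2.85597 rad.
On the unit sphere the arc length equals the central angle: 2.8560.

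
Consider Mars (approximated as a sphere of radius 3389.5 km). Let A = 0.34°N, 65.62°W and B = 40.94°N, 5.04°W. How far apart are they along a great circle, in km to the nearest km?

4022 km

With latitudes φ₁ = 0.340°, φ₂ = 40.940° and longitude difference Δλ = 60.580°:
Haversine: a = sin²(Δφ/2) + cos φ₁ cos φ₂ sin²(Δλ/2) = 0.1204 + (1.0000)(0.7554)(0.2544) = 0.31253.
Central angle c = 2·arcsin(√a) = 1.18647 rad.
Distance = R·c = 3389.5 × 1.1865 ≈ 4022 km.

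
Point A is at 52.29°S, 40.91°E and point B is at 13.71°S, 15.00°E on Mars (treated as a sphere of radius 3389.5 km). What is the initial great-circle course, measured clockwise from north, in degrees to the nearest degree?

Δλ = -25.910° = -0.4522 rad.
y = sin Δλ · cos φ₂ = (-0.4370)(0.9715) = -0.4245
x = cos φ₁ sin φ₂ − sin φ₁ cos φ₂ cos Δλ = (0.6117)(-0.2370) − (-0.7911)(0.9715)(0.8995) = 0.5464
θ = atan2(y, x) = -37.85°; adding 360° gives 322°.

322°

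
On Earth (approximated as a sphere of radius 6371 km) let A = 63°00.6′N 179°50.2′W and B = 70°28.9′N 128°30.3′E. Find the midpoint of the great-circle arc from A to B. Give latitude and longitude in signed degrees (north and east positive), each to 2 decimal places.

68.80°, 158.54°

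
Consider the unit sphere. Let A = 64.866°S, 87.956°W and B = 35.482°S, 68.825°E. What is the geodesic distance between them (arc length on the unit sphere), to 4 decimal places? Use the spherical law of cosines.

1.3616

With latitudes φ₁ = -64.866°, φ₂ = -35.482° and longitude difference Δλ = 156.781°:
cos c = sin φ₁ sin φ₂ + cos φ₁ cos φ₂ cos Δλ = (-0.9053)(-0.5804) + (0.4247)(0.8143)(-0.9190) = 0.20764,
so c = arccos(0.20764) = 1.36163 rad.
On the unit sphere the arc length equals the central angle: 1.3616.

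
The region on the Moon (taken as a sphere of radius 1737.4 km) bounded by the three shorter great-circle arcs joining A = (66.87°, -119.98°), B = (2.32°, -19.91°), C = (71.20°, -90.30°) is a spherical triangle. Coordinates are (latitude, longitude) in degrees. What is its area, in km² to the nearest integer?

242886 km²

Side lengths (central angles): a = 1.4239, b = 0.1976, c = 1.6022 rad; semiperimeter s = 1.6118.
By l'Huilier's theorem, tan(E/4) = √[tan(s/2) tan((s−a)/2) tan((s−b)/2) tan((s−c)/2)], giving spherical excess E = 0.0805 rad.
Area = E·R² = 0.0805 × (1737.4)² ≈ 242886 km².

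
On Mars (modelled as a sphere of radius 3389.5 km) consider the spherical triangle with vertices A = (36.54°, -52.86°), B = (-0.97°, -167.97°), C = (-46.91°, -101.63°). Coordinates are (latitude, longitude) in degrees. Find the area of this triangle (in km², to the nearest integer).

Side lengths (central angles): a = 1.2802, b = 1.6439, c = 1.9294 rad; semiperimeter s = 2.4268.
By l'Huilier's theorem, tan(E/4) = √[tan(s/2) tan((s−a)/2) tan((s−b)/2) tan((s−c)/2)], giving spherical excess E = 1.6097 rad.
Area = E·R² = 1.6097 × (3389.5)² ≈ 18493923 km².

18493923 km²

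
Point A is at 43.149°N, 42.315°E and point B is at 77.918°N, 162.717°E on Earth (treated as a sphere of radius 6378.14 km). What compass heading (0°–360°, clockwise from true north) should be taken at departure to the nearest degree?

With φ₁ = 0.7531, φ₂ = 1.3599, Δλ = 2.1014 rad, the forward-azimuth formula gives
θ = atan2( sin Δλ cos φ₂ , cos φ₁ sin φ₂ − sin φ₁ cos φ₂ cos Δλ ) = atan2(0.1805, 0.7859) = 12.94°.
So the initial bearing is 13°.

13°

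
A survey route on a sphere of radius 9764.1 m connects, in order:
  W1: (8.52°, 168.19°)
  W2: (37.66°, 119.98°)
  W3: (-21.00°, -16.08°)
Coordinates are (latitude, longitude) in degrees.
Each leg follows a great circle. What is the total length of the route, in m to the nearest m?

32538 m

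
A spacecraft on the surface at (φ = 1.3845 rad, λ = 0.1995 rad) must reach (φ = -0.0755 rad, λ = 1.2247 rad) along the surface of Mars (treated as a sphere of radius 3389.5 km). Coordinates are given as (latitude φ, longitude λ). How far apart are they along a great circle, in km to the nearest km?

5251 km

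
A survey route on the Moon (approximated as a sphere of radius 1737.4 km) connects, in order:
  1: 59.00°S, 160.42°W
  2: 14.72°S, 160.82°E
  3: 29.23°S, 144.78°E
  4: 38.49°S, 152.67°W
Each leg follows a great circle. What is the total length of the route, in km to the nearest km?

3796 km

Leg 1→2: central angle 0.9195 rad, distance 1597.5 km.
Leg 2→3: central angle 0.3618 rad, distance 628.7 km.
Leg 3→4: central angle 0.9036 rad, distance 1569.9 km.
Total: 1597.5 + 628.7 + 1569.9 ≈ 3796 km.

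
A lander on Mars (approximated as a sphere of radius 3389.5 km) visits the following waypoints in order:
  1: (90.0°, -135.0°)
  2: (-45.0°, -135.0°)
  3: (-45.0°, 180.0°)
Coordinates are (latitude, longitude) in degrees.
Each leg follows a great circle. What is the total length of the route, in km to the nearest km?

9844 km

Leg 1→2: central angle 2.3562 rad, distance 7986.3 km.
Leg 2→3: central angle 0.5480 rad, distance 1857.5 km.
Total: 7986.3 + 1857.5 ≈ 9844 km.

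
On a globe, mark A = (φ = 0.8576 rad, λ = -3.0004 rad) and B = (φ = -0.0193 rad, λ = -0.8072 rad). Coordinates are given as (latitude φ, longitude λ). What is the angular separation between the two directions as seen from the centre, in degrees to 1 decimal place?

113.3°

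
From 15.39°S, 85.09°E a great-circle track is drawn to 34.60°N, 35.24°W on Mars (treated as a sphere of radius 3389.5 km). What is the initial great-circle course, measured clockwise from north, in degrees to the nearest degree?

302°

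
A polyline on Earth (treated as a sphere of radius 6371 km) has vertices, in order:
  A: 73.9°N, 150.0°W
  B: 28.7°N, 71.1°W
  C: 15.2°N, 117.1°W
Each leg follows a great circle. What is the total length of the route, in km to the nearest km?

Leg A→B: central angle 1.0377 rad, distance 6611.1 km.
Leg B→C: central angle 0.7757 rad, distance 4942.2 km.
Total: 6611.1 + 4942.2 ≈ 11553 km.

11553 km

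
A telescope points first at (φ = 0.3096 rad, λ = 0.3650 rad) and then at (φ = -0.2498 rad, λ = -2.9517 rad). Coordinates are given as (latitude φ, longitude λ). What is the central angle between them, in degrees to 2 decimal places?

169.77°

Let φ₁ = 0.3096 rad, φ₂ = -0.2498 rad, and Δλ = 2.9665 rad.
cos c = sin φ₁ sin φ₂ + cos φ₁ cos φ₂ cos Δλ = (0.3047)(-0.2472) + (0.9525)(0.9690)(-0.9847) = -0.98410,
so c = arccos(-0.98410) = 2.96303 rad.
So the angular separation is 169.77°.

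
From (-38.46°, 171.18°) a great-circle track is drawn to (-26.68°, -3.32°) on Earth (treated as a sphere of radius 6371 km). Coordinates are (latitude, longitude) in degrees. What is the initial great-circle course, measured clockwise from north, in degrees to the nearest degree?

With φ₁ = -0.6713, φ₂ = -0.4657, Δλ = -3.0456 rad, the forward-azimuth formula gives
θ = atan2( sin Δλ cos φ₂ , cos φ₁ sin φ₂ − sin φ₁ cos φ₂ cos Δλ ) = atan2(-0.0856, -0.9048) = -174.59°.
Adding 360° brings this into [0°, 360°): 185°.

185°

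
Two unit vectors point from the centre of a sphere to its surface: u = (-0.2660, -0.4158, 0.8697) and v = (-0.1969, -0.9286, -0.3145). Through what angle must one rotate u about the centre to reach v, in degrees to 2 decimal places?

u·v = 0.1650; |u| = 1.0000, |v| = 1.0000.
cos θ = (u·v)/(|u||v|) = 0.1650, so θ = 80.50°.

80.50°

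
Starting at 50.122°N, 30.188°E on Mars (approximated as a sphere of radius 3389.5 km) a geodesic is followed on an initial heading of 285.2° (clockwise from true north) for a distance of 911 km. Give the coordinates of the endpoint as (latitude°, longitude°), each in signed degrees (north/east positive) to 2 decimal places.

Angular distance δ = d/R = 911/3389.5 = 0.26877 rad; initial bearing θ = 4.9777 rad.
sin φ₂ = sin φ₁ cos δ + cos φ₁ sin δ cos θ = (0.7674)(0.9641) + (0.6412)(0.2655)(0.2622) = 0.7845, so φ₂ = 51.67°.
Δλ = atan2(sin θ sin δ cos φ₁, cos δ − sin φ₁ sin φ₂) = atan2(-0.1643, 0.3621) = -24.408°.
λ₂ = 30.188° − 24.408° = 5.78°.

51.67°, 5.78°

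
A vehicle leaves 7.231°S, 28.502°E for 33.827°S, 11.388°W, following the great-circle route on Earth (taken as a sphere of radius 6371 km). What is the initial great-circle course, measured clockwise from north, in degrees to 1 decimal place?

Δλ = -39.890° = -0.6962 rad.
y = sin Δλ · cos φ₂ = (-0.6413)(0.8307) = -0.5328
x = cos φ₁ sin φ₂ − sin φ₁ cos φ₂ cos Δλ = (0.9920)(-0.5567) − (-0.1259)(0.8307)(0.7673) = -0.4720
θ = atan2(y, x) = -131.54°; adding 360° gives 228.5°.

228.5°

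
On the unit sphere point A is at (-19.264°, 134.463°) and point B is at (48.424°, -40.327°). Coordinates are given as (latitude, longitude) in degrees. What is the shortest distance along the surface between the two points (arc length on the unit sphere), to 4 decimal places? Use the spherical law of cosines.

2.6274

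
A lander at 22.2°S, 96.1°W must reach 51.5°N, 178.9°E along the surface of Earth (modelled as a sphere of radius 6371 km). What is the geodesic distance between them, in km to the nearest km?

Let φ₁ = -0.3875 rad, φ₂ = 0.8988 rad, and Δλ = -1.4835 rad.
cos c = sin φ₁ sin φ₂ + cos φ₁ cos φ₂ cos Δλ = (-0.3778)(0.7826) + (0.9259)(0.6225)(0.0872) = -0.24547,
so c = arccos(-0.24547) = 1.81880 rad.
Distance = R·c = 6371 × 1.8188 ≈ 11588 km.

11588 km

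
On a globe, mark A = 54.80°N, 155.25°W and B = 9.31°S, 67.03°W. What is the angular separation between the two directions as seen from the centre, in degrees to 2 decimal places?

In radians: φ₁ = 0.9564, φ₂ = -0.1625, Δλ = 88.220° = 1.5397 rad.
cos c = sin φ₁ sin φ₂ + cos φ₁ cos φ₂ cos Δλ = (0.8171)(-0.1618) + (0.5764)(0.9868)(0.0311) = -0.11453,
so c = arccos(-0.11453) = 1.68557 rad.
So the angular separation is 96.58°.

96.58°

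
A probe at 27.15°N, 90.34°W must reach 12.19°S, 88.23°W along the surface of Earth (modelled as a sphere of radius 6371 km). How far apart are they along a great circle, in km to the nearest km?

4380 km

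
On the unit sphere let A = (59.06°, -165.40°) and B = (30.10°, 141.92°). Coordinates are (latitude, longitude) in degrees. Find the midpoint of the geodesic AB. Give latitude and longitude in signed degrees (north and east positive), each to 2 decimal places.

47.49°, 161.08°

Central angle δ = 0.7956 rad. Interpolating on the sphere with fraction f = 0.5:
P = [sin((1−f)δ)·A + sin(fδ)·B] / sin δ = 0.5424·A + 0.5424·B in Cartesian coordinates,
giving P = (-0.6392, 0.2191, 0.7372), i.e. latitude 47.49°, longitude 161.08°.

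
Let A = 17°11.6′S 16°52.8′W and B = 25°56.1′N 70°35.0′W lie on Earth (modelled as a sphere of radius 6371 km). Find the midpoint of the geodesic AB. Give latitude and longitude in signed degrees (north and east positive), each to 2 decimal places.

The central angle between A and B is δ = 1.1818 rad.
With f = 0.5, the slerp weights are sin((1−f)δ)/sin δ = 0.6021 and sin(fδ)/sin δ = 0.6021.
Weighted sum of the unit vectors: (0.6021)·(0.9142,-0.2774,-0.2956) + (0.6021)·(0.2990,-0.8481,0.4374) = (0.7304, -0.6777, 0.0853).
Converting back: φ = atan2(z, √(x²+y²)) = 4.90°, λ = atan2(y, x) = -42.86°.

4.90°, -42.86°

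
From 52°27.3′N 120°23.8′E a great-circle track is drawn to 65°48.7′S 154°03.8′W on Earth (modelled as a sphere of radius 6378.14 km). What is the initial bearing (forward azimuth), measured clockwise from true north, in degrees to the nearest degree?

145°

Δλ = 85.540° = 1.4930 rad.
y = sin Δλ · cos φ₂ = (0.9970)(0.4097) = 0.4085
x = cos φ₁ sin φ₂ − sin φ₁ cos φ₂ cos Δλ = (0.6094)(-0.9122) − (0.7929)(0.4097)(0.0778) = -0.5811
θ = atan2(y, x) = 144.90°, so the bearing is 145°.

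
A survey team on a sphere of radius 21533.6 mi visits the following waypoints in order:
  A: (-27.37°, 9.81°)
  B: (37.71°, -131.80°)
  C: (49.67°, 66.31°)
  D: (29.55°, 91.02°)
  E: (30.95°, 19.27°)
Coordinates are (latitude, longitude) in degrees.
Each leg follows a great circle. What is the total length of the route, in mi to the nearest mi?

122425 mi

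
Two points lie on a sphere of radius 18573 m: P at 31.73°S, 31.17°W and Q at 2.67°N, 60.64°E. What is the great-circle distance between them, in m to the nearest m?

Let φ₁ = -0.5538 rad, φ₂ = 0.0466 rad, and Δλ = 1.6024 rad.
cos c = sin φ₁ sin φ₂ + cos φ₁ cos φ₂ cos Δλ = (-0.5259)(0.0466) + (0.8505)(0.9989)(-0.0316) = -0.05133,
so c = arccos(-0.05133) = 1.62215 rad.
Distance = R·c = 18573 × 1.6222 ≈ 30128 m.

30128 m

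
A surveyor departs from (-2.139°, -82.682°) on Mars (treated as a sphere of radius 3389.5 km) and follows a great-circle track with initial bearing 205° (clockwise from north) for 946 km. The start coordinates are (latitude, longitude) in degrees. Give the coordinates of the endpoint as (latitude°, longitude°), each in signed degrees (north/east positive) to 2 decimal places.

Angular distance δ = d/R = 946/3389.5 = 0.27910 rad; initial bearing θ = 3.5779 rad.
sin φ₂ = sin φ₁ cos δ + cos φ₁ sin δ cos θ = (-0.0373)(0.9613) + (0.9993)(0.2755)(-0.9063) = -0.2854, so φ₂ = -16.58°.
Δλ = atan2(sin θ sin δ cos φ₁, cos δ − sin φ₁ sin φ₂) = atan2(-0.1163, 0.9507) = -6.977°.
λ₂ = -82.682° − 6.977° = -89.66°.

-16.58°, -89.66°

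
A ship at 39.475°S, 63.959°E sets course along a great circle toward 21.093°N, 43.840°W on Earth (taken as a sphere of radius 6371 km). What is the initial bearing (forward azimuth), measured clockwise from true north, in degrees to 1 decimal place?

With φ₁ = -0.6890, φ₂ = 0.3681, Δλ = -1.8814 rad, the forward-azimuth formula gives
θ = atan2( sin Δλ cos φ₂ , cos φ₁ sin φ₂ − sin φ₁ cos φ₂ cos Δλ ) = atan2(-0.8883, 0.0965) = -83.80°.
Adding 360° brings this into [0°, 360°): 276.2°.

276.2°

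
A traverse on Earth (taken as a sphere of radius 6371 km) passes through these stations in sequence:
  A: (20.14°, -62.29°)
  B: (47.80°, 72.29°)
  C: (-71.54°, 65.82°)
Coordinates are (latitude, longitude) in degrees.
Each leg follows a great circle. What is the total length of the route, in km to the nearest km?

24490 km

Leg A→B: central angle 1.7595 rad, distance 11209.8 km.
Leg B→C: central angle 2.0844 rad, distance 13279.9 km.
Total: 11209.8 + 13279.9 ≈ 24490 km.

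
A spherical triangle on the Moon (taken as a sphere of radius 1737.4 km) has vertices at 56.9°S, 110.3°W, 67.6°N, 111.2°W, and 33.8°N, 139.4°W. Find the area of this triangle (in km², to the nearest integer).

Side lengths (central angles): a = 0.6544, b = 1.6404, c = 2.1730 rad; semiperimeter s = 2.2339.
By l'Huilier's theorem, tan(E/4) = √[tan(s/2) tan((s−a)/2) tan((s−b)/2) tan((s−c)/2)], giving spherical excess E = 0.5516 rad.
Area = E·R² = 0.5516 × (1737.4)² ≈ 1665073 km².

1665073 km²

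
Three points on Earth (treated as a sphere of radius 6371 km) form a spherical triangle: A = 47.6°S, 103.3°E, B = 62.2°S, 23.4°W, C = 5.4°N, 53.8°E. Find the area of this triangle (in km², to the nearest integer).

Side lengths (central angles): a = 1.5512, b = 1.1956, c = 1.0868 rad; semiperimeter s = 1.9168.
By l'Huilier's theorem, tan(E/4) = √[tan(s/2) tan((s−a)/2) tan((s−b)/2) tan((s−c)/2)], giving spherical excess E = 0.8245 rad.
Area = E·R² = 0.8245 × (6371)² ≈ 33466446 km².

33466446 km²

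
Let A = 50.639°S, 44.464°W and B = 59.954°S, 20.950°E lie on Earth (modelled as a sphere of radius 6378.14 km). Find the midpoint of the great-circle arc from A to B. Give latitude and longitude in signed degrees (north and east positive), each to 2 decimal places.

The central angle between A and B is δ = 0.6412 rad.
With f = 0.5, the slerp weights are sin((1−f)δ)/sin δ = 0.5268 and sin(fδ)/sin δ = 0.5268.
Weighted sum of the unit vectors: (0.5268)·(0.4526,-0.4442,-0.7732) + (0.5268)·(0.4676,0.1790,-0.8656) = (0.4848, -0.1397, -0.8634).
Converting back: φ = atan2(z, √(x²+y²)) = -59.70°, λ = atan2(y, x) = -16.08°.

-59.70°, -16.08°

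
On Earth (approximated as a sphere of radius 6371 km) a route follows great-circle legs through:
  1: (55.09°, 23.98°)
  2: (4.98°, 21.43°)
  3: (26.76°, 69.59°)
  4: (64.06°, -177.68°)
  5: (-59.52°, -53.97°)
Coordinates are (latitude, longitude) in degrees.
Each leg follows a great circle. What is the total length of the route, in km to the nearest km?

Leg 1→2: central angle 0.8753 rad, distance 5576.7 km.
Leg 2→3: central angle 0.8861 rad, distance 5645.3 km.
Leg 3→4: central angle 1.3140 rad, distance 8371.5 km.
Leg 4→5: central angle 2.6863 rad, distance 17114.3 km.
Total: 5576.7 + 5645.3 + 8371.5 + 17114.3 ≈ 36708 km.

36708 km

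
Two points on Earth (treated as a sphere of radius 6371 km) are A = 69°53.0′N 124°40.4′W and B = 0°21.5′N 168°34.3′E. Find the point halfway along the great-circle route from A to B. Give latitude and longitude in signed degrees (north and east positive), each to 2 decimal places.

Central angle δ = 1.4287 rad. Interpolating on the sphere with fraction f = 0.5:
P = [sin((1−f)δ)·A + sin(fδ)·B] / sin δ = 0.6618·A + 0.6618·B in Cartesian coordinates,
giving P = (-0.7782, -0.0561, 0.6256), i.e. latitude 38.72°, longitude -175.88°.

38.72°, -175.88°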